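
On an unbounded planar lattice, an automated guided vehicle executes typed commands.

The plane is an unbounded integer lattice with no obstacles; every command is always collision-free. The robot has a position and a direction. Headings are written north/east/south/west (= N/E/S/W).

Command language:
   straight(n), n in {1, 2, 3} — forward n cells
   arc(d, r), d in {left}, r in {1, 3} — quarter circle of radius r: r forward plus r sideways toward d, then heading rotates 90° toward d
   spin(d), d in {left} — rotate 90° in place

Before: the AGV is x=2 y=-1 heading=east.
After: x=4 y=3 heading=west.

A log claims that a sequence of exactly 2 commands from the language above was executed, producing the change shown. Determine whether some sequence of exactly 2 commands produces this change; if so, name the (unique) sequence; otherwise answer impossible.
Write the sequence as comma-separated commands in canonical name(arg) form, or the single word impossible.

arc(left, 3), arc(left, 1)

key: cell and facing (now W) both changed — the 2 commands mix motion and turning
start: x=2 y=-1 heading=east
t=1 arc(left, 3) ⇒ x=5 y=2 heading=north
t=2 arc(left, 1) ⇒ x=4 y=3 heading=west
all 36 alternatives checked — unique.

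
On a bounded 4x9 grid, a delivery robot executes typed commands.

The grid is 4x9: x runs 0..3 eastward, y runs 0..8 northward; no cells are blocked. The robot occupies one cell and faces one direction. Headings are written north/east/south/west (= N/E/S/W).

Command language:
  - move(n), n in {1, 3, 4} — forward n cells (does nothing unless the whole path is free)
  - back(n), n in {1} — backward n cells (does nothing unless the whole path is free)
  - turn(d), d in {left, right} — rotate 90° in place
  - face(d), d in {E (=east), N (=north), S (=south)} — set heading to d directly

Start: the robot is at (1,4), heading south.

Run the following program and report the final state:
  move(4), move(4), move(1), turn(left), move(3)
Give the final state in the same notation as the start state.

at (1,0), heading east

start: at (1,4), heading south
[1] after move(4): at (1,0), heading south
[2] after move(4): at (1,0), heading south
[3] after move(1): at (1,0), heading south
[4] after turn(left): at (1,0), heading east
[5] after move(3): at (1,0), heading east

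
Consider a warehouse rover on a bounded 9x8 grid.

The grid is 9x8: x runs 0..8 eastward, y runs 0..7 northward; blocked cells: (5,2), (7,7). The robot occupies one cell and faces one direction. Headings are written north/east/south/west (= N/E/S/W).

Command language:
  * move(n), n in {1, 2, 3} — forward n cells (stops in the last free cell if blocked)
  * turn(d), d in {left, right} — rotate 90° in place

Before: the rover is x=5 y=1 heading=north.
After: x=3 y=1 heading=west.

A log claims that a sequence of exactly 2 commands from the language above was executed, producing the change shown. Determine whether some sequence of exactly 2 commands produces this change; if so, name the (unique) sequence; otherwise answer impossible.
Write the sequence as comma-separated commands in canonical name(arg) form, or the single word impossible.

key: position moved to (3,1) AND the heading swung to W — translation plus rotation needed
initial: x=5 y=1 heading=north
t=1 turn(left) ⇒ x=5 y=1 heading=west
t=2 move(2) ⇒ x=3 y=1 heading=west
no rival 2-sequence matches.

turn(left), move(2)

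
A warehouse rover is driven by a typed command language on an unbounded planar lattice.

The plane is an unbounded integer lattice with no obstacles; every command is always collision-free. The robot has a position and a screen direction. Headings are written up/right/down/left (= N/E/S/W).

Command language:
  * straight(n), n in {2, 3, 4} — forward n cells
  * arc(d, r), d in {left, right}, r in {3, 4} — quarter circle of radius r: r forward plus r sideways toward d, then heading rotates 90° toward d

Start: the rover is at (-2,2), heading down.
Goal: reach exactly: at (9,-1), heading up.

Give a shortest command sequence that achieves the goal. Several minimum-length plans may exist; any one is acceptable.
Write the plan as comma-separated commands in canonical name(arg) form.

begin: at (-2,2), heading down
[1] after straight(3): at (-2,-1), heading down
[2] after arc(left, 4): at (2,-5), heading right
[3] after straight(3): at (5,-5), heading right
[4] after arc(left, 4): at (9,-1), heading up
no 3-step plan works, so 4 is optimal.

straight(3), arc(left, 4), straight(3), arc(left, 4)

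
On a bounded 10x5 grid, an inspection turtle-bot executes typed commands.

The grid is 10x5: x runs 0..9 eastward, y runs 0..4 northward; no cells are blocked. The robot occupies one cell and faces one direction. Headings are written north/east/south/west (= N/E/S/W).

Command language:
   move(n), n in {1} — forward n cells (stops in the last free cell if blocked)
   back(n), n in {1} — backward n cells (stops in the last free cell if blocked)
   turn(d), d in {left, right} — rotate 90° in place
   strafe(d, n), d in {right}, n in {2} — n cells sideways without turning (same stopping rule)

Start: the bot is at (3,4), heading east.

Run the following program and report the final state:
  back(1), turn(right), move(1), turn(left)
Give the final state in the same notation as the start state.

at (2,3), heading east

begin: at (3,4), heading east
1. back(1) → at (2,4), heading east
2. turn(right) → at (2,4), heading south
3. move(1) → at (2,3), heading south
4. turn(left) → at (2,3), heading east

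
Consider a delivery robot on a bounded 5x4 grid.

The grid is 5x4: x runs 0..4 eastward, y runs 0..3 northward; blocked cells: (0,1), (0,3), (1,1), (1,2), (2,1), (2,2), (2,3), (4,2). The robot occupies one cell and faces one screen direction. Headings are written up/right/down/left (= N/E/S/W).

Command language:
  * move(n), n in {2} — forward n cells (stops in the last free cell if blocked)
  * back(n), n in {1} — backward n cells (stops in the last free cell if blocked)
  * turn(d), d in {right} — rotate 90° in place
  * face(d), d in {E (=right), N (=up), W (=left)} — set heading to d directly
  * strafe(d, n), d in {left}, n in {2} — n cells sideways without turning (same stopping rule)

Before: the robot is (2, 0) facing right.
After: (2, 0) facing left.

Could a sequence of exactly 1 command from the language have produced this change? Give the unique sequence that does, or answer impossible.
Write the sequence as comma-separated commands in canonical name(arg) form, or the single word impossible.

face(W)

key: parked at (2,0) the whole time — nothing moves the robot
initial: (2, 0) facing right
[1] after face(W): (2, 0) facing left
no other 1-command option fits: unique.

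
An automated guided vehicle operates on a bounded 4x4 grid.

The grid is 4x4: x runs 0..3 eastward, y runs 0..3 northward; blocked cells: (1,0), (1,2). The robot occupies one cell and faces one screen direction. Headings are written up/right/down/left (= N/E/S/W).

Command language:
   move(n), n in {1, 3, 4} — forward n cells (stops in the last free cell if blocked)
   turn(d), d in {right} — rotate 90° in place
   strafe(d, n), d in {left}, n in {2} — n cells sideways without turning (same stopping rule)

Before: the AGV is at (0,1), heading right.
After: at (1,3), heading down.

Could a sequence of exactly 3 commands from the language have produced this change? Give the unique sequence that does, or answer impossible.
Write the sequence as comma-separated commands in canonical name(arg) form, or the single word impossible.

key: position moved to (1,3) AND the heading swung to S — translation plus rotation needed
from: at (0,1), heading right
step 1 (strafe(left, 2)): at (0,3), heading right
step 2 (move(1)): at (1,3), heading right
step 3 (turn(right)): at (1,3), heading down
all 125 alternatives checked — unique.

strafe(left, 2), move(1), turn(right)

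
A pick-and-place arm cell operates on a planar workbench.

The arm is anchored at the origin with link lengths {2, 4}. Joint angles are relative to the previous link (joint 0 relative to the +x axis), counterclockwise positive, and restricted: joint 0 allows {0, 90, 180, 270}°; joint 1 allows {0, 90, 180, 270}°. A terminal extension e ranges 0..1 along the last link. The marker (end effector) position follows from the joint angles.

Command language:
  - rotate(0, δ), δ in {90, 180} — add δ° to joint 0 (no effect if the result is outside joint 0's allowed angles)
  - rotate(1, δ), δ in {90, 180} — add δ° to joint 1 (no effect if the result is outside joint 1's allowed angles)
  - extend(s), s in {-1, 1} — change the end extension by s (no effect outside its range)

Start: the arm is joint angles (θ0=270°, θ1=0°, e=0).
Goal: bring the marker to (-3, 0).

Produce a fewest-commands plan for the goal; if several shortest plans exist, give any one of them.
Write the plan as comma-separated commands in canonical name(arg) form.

rotate(1, 180), rotate(0, 90), extend(1)

initial: joint angles (θ0=270°, θ1=0°, e=0)
step 1 (rotate(1, 180)): joint angles (θ0=270°, θ1=180°, e=0)
step 2 (rotate(0, 90)): joint angles (θ0=0°, θ1=180°, e=0)
step 3 (extend(1)): joint angles (θ0=0°, θ1=180°, e=1)
nothing shorter than 3 reaches the goal.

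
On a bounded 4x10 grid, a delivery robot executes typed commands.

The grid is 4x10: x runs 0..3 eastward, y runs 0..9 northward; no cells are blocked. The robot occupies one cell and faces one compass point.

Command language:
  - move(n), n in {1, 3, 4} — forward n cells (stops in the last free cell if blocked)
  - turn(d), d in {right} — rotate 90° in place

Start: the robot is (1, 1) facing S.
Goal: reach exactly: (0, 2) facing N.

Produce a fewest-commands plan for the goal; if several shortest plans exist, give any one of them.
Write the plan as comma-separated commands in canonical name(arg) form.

initial: (1, 1) facing S
step 1 (turn(right)): (1, 1) facing W
step 2 (move(3)): (0, 1) facing W
step 3 (turn(right)): (0, 1) facing N
step 4 (move(1)): (0, 2) facing N
minimal: 4 command(s), checked below 4.

turn(right), move(3), turn(right), move(1)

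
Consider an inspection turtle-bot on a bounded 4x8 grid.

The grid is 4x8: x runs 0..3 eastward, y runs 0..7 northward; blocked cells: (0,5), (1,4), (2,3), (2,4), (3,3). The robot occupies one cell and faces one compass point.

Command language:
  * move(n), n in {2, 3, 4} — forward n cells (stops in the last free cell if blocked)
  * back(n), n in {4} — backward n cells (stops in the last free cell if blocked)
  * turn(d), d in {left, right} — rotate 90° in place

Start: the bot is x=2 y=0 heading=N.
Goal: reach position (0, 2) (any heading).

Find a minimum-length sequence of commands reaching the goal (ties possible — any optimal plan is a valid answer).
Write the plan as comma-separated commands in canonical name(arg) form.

from: x=2 y=0 heading=N
[1] after move(3): x=2 y=2 heading=N
[2] after turn(left): x=2 y=2 heading=W
[3] after move(3): x=0 y=2 heading=W
no 2-step plan works, so 3 is optimal.

move(3), turn(left), move(3)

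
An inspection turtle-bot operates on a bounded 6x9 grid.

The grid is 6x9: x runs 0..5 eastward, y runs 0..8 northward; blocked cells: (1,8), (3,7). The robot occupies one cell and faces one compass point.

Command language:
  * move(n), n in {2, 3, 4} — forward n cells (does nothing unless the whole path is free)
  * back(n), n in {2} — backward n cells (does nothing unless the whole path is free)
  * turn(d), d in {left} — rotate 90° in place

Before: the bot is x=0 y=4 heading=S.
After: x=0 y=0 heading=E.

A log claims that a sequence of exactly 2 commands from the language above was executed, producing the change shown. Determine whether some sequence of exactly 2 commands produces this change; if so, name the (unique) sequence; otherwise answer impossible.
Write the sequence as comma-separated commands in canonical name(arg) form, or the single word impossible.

move(4), turn(left)

key: running turn(left) before move(4) would end elsewhere — order is forced
from: x=0 y=4 heading=S
step 1 (move(4)): x=0 y=0 heading=S
step 2 (turn(left)): x=0 y=0 heading=E
no other 2-command option fits: unique.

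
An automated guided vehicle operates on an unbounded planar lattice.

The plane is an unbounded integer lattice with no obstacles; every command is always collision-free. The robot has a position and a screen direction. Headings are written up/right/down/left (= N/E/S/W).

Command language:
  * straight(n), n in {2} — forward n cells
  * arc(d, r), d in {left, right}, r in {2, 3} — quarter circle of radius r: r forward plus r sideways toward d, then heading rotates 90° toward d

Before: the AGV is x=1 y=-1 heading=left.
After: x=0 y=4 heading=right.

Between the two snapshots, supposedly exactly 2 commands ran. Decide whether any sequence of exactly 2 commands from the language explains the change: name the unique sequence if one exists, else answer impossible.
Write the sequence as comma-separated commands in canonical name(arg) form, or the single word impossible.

arc(right, 3), arc(right, 2)

key: cell and facing (now E) both changed — the 2 commands mix motion and turning
initial: x=1 y=-1 heading=left
step 1 (arc(right, 3)): x=-2 y=2 heading=up
step 2 (arc(right, 2)): x=0 y=4 heading=right
no other 2-command option fits: unique.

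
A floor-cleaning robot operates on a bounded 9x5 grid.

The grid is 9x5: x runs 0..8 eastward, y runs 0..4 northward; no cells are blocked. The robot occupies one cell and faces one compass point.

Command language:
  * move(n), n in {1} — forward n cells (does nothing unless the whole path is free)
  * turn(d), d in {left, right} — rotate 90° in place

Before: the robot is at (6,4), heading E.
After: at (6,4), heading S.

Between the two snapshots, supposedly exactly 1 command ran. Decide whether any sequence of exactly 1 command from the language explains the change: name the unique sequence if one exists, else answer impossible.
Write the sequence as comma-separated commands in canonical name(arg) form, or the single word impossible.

key: (6,4) unchanged — the single command moves nothing
begin: at (6,4), heading E
step 1 (turn(right)): at (6,4), heading S
no other 1-command option fits: unique.

turn(right)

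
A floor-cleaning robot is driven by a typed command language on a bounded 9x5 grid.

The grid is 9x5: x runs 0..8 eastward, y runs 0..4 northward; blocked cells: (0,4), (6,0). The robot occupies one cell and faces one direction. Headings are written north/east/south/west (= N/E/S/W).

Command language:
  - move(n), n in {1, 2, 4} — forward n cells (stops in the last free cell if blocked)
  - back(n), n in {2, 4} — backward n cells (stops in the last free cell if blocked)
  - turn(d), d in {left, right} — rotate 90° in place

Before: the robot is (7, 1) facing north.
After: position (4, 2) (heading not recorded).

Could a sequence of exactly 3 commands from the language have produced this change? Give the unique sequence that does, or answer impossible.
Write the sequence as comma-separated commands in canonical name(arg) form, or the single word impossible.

impossible

no 3-step route produces this change.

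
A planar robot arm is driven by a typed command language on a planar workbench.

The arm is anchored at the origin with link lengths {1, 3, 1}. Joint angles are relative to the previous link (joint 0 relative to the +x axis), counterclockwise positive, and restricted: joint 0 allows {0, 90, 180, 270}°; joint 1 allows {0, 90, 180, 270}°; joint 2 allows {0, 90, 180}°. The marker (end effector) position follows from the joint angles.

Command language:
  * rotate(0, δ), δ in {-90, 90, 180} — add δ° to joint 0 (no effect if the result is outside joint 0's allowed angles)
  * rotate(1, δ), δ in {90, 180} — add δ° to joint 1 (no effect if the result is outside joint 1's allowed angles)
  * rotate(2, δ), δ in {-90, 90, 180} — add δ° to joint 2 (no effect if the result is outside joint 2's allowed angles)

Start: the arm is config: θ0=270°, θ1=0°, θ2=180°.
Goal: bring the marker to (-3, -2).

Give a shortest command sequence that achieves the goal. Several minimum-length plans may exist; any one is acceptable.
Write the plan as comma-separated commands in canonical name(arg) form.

rotate(2, -90), rotate(1, 180), rotate(1, 90)

start: config: θ0=270°, θ1=0°, θ2=180°
[1] after rotate(2, -90): config: θ0=270°, θ1=0°, θ2=90°
[2] after rotate(1, 180): config: θ0=270°, θ1=180°, θ2=90°
[3] after rotate(1, 90): config: θ0=270°, θ1=270°, θ2=90°
minimal: 3 command(s), checked below 3.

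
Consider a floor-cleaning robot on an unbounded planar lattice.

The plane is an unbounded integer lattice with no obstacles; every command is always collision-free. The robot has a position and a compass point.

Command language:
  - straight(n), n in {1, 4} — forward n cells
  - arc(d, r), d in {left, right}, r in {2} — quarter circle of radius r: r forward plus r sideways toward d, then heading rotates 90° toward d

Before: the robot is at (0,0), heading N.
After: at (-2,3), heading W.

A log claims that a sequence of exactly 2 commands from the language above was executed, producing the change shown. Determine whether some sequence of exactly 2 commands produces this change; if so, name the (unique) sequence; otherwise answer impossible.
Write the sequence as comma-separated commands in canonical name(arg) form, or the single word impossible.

straight(1), arc(left, 2)

key: order matters: swapping straight(1) and arc(left, 2) lands elsewhere
start: at (0,0), heading N
1. straight(1) → at (0,1), heading N
2. arc(left, 2) → at (-2,3), heading W
all 16 alternatives checked — unique.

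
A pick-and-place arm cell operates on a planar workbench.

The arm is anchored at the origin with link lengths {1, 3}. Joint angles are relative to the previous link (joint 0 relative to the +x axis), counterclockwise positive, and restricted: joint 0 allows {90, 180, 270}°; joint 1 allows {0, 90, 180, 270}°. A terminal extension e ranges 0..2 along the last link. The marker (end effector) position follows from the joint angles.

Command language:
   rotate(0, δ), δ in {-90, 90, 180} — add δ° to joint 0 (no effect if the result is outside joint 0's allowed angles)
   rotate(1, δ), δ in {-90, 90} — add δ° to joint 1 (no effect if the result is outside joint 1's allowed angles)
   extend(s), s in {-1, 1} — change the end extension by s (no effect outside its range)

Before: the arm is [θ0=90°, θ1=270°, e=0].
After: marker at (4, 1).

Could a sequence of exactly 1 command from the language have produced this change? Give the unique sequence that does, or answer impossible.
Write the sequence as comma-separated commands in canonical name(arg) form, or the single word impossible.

extend(1)

initial: [θ0=90°, θ1=270°, e=0]
1. extend(1) → [θ0=90°, θ1=270°, e=1]
uniquely the one of 7 1-step routes that fits.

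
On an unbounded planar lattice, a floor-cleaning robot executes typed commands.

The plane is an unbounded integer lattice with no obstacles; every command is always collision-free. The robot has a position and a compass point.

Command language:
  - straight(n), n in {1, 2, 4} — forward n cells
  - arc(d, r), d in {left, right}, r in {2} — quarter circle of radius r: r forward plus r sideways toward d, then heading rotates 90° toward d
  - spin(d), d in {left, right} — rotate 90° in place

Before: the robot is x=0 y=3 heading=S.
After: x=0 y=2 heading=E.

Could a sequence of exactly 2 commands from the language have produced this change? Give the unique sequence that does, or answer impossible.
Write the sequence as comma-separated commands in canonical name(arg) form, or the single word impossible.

straight(1), spin(left)

key: running spin(left) before straight(1) would end elsewhere — order is forced
initial: x=0 y=3 heading=S
1. straight(1) → x=0 y=2 heading=S
2. spin(left) → x=0 y=2 heading=E
no rival 2-sequence matches.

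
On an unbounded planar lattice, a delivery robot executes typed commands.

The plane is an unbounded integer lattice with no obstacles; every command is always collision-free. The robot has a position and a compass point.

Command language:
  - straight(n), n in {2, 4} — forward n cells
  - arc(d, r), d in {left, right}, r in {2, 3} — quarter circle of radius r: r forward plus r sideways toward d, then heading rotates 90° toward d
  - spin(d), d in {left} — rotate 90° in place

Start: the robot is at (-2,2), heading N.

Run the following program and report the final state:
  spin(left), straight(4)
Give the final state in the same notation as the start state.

initial: at (-2,2), heading N
step 1 (spin(left)): at (-2,2), heading W
step 2 (straight(4)): at (-6,2), heading W

at (-6,2), heading W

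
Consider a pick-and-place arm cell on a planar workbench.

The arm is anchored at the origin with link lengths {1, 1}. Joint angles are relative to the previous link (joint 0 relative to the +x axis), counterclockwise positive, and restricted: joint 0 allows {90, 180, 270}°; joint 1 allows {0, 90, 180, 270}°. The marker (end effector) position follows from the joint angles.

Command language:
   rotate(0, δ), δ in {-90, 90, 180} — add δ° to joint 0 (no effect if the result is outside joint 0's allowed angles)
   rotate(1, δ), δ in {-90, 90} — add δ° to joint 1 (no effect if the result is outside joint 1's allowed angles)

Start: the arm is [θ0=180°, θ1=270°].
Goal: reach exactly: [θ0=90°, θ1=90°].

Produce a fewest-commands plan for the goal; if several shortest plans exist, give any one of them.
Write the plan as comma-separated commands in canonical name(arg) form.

rotate(1, 90), rotate(1, 90), rotate(0, -90)

from: [θ0=180°, θ1=270°]
step 1 (rotate(1, 90)): [θ0=180°, θ1=0°]
step 2 (rotate(1, 90)): [θ0=180°, θ1=90°]
step 3 (rotate(0, -90)): [θ0=90°, θ1=90°]
minimal: 3 command(s), checked below 3.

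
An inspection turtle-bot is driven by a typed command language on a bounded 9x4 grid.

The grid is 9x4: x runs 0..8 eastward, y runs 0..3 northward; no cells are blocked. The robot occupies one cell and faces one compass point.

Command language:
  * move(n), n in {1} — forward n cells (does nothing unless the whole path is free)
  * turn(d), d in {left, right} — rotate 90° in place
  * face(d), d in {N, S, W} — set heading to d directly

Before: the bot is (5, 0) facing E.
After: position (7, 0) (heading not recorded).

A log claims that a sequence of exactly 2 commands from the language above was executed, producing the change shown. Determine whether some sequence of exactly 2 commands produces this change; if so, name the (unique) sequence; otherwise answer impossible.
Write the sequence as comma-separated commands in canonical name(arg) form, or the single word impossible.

move(1), move(1)

from: (5, 0) facing E
step 1 (move(1)): (6, 0) facing E
step 2 (move(1)): (7, 0) facing E
no other 2-command option fits: unique.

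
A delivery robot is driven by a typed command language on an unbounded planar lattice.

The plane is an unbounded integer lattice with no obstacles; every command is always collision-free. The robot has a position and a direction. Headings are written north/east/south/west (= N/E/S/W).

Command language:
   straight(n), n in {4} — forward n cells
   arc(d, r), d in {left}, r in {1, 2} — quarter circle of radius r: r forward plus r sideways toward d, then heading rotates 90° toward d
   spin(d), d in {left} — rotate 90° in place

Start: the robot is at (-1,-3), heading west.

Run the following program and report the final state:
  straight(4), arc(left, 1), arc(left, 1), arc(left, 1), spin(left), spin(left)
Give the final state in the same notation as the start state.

at (-4,-4), heading south

start: at (-1,-3), heading west
t=1 straight(4) ⇒ at (-5,-3), heading west
t=2 arc(left, 1) ⇒ at (-6,-4), heading south
t=3 arc(left, 1) ⇒ at (-5,-5), heading east
t=4 arc(left, 1) ⇒ at (-4,-4), heading north
t=5 spin(left) ⇒ at (-4,-4), heading west
t=6 spin(left) ⇒ at (-4,-4), heading south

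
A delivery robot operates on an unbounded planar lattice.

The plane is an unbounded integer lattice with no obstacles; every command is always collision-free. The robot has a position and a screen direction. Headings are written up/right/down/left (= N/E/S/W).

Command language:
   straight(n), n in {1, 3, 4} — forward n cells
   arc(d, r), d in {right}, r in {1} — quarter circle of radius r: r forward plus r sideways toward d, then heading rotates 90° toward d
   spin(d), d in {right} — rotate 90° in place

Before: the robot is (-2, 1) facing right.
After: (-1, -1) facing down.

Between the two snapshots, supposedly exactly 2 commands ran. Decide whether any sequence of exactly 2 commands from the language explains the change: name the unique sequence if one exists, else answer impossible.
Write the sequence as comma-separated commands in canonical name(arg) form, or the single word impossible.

arc(right, 1), straight(1)

key: running straight(1) before arc(right, 1) would end elsewhere — order is forced
from: (-2, 1) facing right
[1] after arc(right, 1): (-1, 0) facing down
[2] after straight(1): (-1, -1) facing down
no rival 2-sequence matches.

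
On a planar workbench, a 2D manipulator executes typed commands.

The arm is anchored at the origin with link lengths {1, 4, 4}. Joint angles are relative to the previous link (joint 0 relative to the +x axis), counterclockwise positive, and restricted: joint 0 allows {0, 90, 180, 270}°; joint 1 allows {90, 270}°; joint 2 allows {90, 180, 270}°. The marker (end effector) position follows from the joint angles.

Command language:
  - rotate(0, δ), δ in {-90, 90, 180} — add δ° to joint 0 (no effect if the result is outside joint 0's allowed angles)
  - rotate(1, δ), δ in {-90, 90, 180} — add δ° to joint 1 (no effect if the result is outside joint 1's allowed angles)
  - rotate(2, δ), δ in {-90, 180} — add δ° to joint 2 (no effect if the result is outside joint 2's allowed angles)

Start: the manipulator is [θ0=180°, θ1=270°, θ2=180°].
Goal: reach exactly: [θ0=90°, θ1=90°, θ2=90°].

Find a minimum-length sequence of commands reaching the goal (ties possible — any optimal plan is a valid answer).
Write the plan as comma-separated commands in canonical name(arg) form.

rotate(1, 180), rotate(0, -90), rotate(2, -90)

begin: [θ0=180°, θ1=270°, θ2=180°]
t=1 rotate(1, 180) ⇒ [θ0=180°, θ1=90°, θ2=180°]
t=2 rotate(0, -90) ⇒ [θ0=90°, θ1=90°, θ2=180°]
t=3 rotate(2, -90) ⇒ [θ0=90°, θ1=90°, θ2=90°]
no 2-step plan works, so 3 is optimal.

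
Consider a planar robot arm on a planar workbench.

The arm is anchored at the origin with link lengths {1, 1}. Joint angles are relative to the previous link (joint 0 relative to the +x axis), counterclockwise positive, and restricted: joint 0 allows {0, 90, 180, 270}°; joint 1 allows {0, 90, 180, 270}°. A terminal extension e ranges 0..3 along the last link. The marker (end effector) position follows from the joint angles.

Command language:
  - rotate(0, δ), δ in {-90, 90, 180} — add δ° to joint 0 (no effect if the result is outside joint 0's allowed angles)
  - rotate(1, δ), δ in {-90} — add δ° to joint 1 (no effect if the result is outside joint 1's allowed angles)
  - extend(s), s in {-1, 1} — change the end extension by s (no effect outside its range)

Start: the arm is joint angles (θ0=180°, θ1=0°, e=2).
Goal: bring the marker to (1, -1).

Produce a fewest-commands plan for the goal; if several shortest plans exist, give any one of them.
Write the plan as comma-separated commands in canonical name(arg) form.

t0: joint angles (θ0=180°, θ1=0°, e=2)
1. rotate(0, 180) → joint angles (θ0=0°, θ1=0°, e=2)
2. extend(-1) → joint angles (θ0=0°, θ1=0°, e=1)
3. extend(-1) → joint angles (θ0=0°, θ1=0°, e=0)
4. rotate(1, -90) → joint angles (θ0=0°, θ1=270°, e=0)
no 3-step plan works, so 4 is optimal.

rotate(0, 180), extend(-1), extend(-1), rotate(1, -90)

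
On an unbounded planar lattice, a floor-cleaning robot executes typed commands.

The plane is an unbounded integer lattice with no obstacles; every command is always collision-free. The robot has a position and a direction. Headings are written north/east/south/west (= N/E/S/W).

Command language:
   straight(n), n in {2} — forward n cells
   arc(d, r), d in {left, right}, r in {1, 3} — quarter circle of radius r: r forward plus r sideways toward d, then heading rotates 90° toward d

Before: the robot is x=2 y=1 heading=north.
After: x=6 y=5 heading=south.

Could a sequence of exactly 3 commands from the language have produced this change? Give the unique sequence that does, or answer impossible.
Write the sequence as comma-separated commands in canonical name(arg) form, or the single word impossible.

straight(2), arc(right, 3), arc(right, 1)

key: order matters: swapping straight(2) and arc(right, 1) lands elsewhere
start: x=2 y=1 heading=north
1. straight(2) → x=2 y=3 heading=north
2. arc(right, 3) → x=5 y=6 heading=east
3. arc(right, 1) → x=6 y=5 heading=south
all 125 alternatives checked — unique.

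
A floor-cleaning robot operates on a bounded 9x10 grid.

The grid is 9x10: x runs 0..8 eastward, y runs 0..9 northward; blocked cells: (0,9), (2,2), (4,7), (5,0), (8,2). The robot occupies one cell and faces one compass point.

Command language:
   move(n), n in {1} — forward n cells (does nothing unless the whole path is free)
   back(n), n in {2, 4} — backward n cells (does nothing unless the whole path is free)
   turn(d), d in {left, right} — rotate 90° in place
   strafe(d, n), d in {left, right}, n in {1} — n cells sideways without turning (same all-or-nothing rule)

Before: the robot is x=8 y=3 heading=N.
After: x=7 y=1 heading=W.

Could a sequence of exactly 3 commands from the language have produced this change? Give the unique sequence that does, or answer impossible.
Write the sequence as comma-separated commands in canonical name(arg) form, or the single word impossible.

key: order matters: swapping strafe(left, 1) and turn(left) lands elsewhere
start: x=8 y=3 heading=N
1. strafe(left, 1) → x=7 y=3 heading=N
2. back(2) → x=7 y=1 heading=N
3. turn(left) → x=7 y=1 heading=W
uniquely the one of 343 3-step routes that fits.

strafe(left, 1), back(2), turn(left)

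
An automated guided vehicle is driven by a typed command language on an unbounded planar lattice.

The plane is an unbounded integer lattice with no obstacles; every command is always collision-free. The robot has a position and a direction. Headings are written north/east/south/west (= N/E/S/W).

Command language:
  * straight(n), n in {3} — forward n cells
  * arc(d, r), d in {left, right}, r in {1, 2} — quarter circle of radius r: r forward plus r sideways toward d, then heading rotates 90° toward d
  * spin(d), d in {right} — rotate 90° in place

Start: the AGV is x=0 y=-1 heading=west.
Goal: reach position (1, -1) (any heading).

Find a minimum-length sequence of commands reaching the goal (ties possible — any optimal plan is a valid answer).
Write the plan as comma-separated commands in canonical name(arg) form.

arc(right, 2), arc(right, 2), arc(right, 1), straight(3)

from: x=0 y=-1 heading=west
1. arc(right, 2) → x=-2 y=1 heading=north
2. arc(right, 2) → x=0 y=3 heading=east
3. arc(right, 1) → x=1 y=2 heading=south
4. straight(3) → x=1 y=-1 heading=south
no 3-step plan works, so 4 is optimal.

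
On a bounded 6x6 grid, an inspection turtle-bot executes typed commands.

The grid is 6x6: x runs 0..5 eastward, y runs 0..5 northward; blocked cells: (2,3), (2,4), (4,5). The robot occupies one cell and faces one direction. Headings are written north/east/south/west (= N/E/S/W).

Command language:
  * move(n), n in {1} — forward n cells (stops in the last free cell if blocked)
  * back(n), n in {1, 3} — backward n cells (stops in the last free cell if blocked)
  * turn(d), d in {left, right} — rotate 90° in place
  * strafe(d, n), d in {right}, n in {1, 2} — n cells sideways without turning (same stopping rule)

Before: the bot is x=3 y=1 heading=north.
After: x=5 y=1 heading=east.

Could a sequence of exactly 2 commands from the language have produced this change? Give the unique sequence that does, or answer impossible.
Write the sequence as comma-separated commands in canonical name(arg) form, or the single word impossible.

key: cell and facing (now E) both changed — the 2 commands mix motion and turning
t0: x=3 y=1 heading=north
step 1 (strafe(right, 2)): x=5 y=1 heading=north
step 2 (turn(right)): x=5 y=1 heading=east
all 49 alternatives checked — unique.

strafe(right, 2), turn(right)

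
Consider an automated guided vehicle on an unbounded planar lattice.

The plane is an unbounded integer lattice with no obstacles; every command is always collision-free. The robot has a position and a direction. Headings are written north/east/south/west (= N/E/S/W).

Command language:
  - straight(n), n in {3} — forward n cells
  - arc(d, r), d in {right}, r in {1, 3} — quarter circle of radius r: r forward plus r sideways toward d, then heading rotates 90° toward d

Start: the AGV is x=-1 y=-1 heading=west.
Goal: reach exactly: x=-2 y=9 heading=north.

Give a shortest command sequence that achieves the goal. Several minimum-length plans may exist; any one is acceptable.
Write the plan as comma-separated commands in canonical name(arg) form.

arc(right, 1), straight(3), straight(3), straight(3)

initial: x=-1 y=-1 heading=west
1. arc(right, 1) → x=-2 y=0 heading=north
2. straight(3) → x=-2 y=3 heading=north
3. straight(3) → x=-2 y=6 heading=north
4. straight(3) → x=-2 y=9 heading=north
no 3-step plan works, so 4 is optimal.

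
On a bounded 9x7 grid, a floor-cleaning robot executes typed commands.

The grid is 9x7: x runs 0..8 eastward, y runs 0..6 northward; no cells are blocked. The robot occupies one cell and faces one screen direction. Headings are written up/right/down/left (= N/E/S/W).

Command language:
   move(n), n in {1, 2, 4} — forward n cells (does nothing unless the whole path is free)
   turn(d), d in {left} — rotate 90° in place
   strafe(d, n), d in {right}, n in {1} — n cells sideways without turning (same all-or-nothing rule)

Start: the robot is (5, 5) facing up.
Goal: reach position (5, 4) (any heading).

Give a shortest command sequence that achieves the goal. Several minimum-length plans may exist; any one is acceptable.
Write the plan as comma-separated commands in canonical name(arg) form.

turn(left), turn(left), move(1)

begin: (5, 5) facing up
1. turn(left) → (5, 5) facing left
2. turn(left) → (5, 5) facing down
3. move(1) → (5, 4) facing down
minimal: 3 command(s), checked below 3.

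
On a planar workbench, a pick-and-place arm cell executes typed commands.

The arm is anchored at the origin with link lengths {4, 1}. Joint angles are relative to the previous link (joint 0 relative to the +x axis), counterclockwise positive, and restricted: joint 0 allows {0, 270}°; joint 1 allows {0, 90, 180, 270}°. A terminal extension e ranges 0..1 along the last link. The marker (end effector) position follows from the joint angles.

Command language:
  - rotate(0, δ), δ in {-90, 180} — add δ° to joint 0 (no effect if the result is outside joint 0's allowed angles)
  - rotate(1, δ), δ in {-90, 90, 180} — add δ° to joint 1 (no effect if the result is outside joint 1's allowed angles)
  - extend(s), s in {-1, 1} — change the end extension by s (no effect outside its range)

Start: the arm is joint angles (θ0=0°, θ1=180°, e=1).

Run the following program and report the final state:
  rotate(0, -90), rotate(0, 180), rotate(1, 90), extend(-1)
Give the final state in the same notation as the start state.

from: joint angles (θ0=0°, θ1=180°, e=1)
[1] after rotate(0, -90): joint angles (θ0=270°, θ1=180°, e=1)
[2] after rotate(0, 180): joint angles (θ0=270°, θ1=180°, e=1)
[3] after rotate(1, 90): joint angles (θ0=270°, θ1=270°, e=1)
[4] after extend(-1): joint angles (θ0=270°, θ1=270°, e=0)

joint angles (θ0=270°, θ1=270°, e=0)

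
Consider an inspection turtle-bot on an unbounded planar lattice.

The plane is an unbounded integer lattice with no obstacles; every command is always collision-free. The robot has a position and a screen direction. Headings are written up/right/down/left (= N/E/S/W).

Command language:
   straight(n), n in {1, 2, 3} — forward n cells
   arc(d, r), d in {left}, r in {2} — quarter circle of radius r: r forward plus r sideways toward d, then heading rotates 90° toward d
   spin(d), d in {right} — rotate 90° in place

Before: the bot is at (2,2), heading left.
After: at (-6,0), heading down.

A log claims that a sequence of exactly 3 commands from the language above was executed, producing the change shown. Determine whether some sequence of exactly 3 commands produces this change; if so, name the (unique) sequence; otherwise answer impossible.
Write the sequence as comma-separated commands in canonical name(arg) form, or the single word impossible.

key: position moved to (-6,0) AND the heading swung to S — translation plus rotation needed
begin: at (2,2), heading left
t=1 straight(3) ⇒ at (-1,2), heading left
t=2 straight(3) ⇒ at (-4,2), heading left
t=3 arc(left, 2) ⇒ at (-6,0), heading down
no rival 3-sequence matches.

straight(3), straight(3), arc(left, 2)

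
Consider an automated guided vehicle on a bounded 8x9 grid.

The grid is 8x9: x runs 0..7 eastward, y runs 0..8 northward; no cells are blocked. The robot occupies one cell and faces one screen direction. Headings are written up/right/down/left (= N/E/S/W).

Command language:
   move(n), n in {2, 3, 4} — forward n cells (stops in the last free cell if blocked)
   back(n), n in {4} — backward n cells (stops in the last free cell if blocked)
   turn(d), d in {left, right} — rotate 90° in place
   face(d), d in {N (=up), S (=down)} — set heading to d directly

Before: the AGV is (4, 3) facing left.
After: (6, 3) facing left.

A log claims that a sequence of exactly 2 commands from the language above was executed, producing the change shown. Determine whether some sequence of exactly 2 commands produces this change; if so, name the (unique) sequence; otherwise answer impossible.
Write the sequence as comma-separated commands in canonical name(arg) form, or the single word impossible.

move(2), back(4)

key: running back(4) before move(2) would end elsewhere — order is forced
initial: (4, 3) facing left
step 1 (move(2)): (2, 3) facing left
step 2 (back(4)): (6, 3) facing left
no rival 2-sequence matches.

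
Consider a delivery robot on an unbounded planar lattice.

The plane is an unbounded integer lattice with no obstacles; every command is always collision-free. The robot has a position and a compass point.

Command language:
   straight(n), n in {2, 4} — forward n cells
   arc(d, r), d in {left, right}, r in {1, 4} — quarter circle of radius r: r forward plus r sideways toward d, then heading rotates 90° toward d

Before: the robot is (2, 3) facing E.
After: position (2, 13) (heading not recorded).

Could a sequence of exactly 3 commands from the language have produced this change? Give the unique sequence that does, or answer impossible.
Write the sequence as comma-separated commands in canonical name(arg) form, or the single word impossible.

t0: (2, 3) facing E
t=1 arc(left, 4) ⇒ (6, 7) facing N
t=2 straight(2) ⇒ (6, 9) facing N
t=3 arc(left, 4) ⇒ (2, 13) facing W
uniquely the one of 216 3-step routes that fits.

arc(left, 4), straight(2), arc(left, 4)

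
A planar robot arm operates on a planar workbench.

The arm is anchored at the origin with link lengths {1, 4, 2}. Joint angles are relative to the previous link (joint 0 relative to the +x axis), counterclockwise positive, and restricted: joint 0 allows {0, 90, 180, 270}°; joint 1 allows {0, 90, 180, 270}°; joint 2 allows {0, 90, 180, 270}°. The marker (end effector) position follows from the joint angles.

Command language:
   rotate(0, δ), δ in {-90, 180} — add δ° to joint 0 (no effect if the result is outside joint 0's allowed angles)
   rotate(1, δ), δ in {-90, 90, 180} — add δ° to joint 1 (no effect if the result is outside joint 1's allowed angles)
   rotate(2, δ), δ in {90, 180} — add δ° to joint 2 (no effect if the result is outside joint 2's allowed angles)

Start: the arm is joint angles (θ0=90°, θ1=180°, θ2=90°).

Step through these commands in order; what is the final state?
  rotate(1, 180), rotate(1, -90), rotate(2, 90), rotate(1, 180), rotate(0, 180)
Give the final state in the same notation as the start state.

from: joint angles (θ0=90°, θ1=180°, θ2=90°)
1. rotate(1, 180) → joint angles (θ0=90°, θ1=0°, θ2=90°)
2. rotate(1, -90) → joint angles (θ0=90°, θ1=270°, θ2=90°)
3. rotate(2, 90) → joint angles (θ0=90°, θ1=270°, θ2=180°)
4. rotate(1, 180) → joint angles (θ0=90°, θ1=90°, θ2=180°)
5. rotate(0, 180) → joint angles (θ0=270°, θ1=90°, θ2=180°)

joint angles (θ0=270°, θ1=90°, θ2=180°)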